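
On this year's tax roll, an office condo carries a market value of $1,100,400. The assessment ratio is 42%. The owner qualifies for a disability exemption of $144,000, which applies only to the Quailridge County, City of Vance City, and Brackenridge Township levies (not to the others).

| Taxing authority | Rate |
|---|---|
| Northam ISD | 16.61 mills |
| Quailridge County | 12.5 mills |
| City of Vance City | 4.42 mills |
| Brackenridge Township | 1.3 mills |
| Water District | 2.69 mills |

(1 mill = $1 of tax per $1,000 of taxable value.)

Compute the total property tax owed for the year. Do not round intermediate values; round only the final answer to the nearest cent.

$14,716.86

Assessed value = $1,100,400 × 0.42 = $462,168
Northam ISD: $462,168 × 0.01661 = $7,676.61048
Quailridge County: ($462,168 − $144,000) × 0.0125 = $318,168 × 0.0125 = $3,977.1
City of Vance City: ($462,168 − $144,000) × 0.00442 = $318,168 × 0.00442 = $1,406.30256
Brackenridge Township: ($462,168 − $144,000) × 0.0013 = $318,168 × 0.0013 = $413.6184
Water District: $462,168 × 0.00269 = $1,243.23192
Total = $14,716.86336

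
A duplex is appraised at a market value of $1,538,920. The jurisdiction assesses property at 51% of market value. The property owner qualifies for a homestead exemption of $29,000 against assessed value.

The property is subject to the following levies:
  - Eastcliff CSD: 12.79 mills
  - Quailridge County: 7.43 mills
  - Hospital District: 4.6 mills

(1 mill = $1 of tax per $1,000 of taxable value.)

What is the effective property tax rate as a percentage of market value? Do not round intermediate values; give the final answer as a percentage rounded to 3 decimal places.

Assessed value = $1,538,920 × 0.51 = $784,849.2
Taxable value = $784,849.2 − $29,000 = $755,849.2
Eastcliff CSD: $755,849.2 × 0.01279 = $9,667.311268
Quailridge County: $755,849.2 × 0.00743 = $5,615.959556
Hospital District: $755,849.2 × 0.0046 = $3,476.90632
Total tax = $18,760.177144
Effective rate = $18,760.177144 ÷ $1,538,920 = 1.219% of market value

1.219%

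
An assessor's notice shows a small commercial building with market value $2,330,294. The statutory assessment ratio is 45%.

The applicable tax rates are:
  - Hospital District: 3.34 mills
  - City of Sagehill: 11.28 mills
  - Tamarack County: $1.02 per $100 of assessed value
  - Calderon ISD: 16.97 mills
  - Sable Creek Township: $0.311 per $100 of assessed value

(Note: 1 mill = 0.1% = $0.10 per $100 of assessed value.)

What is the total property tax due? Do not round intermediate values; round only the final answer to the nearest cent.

$47,083.59

Assessed value = $2,330,294 × 0.45 = $1,048,632.3
Hospital District: $1,048,632.3 × 0.00334 = $3,502.431882
City of Sagehill: $1,048,632.3 × 0.01128 = $11,828.572344
Tamarack County: $1,048,632.3 × 0.0102 = $10,696.04946
Calderon ISD: $1,048,632.3 × 0.01697 = $17,795.290131
Sable Creek Township: $1,048,632.3 × 0.00311 = $3,261.246453
Total = $47,083.59027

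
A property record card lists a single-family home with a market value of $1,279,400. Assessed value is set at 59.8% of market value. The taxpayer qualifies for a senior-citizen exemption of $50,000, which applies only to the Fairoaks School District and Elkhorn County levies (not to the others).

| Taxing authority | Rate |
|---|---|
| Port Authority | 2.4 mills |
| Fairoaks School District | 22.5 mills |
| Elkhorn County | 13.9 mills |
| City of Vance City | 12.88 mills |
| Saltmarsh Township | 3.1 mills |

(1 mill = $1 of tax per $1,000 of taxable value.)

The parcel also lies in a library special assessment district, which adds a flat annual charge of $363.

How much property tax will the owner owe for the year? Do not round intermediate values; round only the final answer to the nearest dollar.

$40,454

Assessed value = $1,279,400 × 0.598 = $765,081.2
Port Authority: $765,081.2 × 0.0024 = $1,836.19488
Fairoaks School District: ($765,081.2 − $50,000) × 0.0225 = $715,081.2 × 0.0225 = $16,089.327
Elkhorn County: ($765,081.2 − $50,000) × 0.0139 = $715,081.2 × 0.0139 = $9,939.62868
City of Vance City: $765,081.2 × 0.01288 = $9,854.245856
Saltmarsh Township: $765,081.2 × 0.0031 = $2,371.75172
Levies subtotal = $40,091.148136
Total = $40,091.148136 + $363 = $40,454.148136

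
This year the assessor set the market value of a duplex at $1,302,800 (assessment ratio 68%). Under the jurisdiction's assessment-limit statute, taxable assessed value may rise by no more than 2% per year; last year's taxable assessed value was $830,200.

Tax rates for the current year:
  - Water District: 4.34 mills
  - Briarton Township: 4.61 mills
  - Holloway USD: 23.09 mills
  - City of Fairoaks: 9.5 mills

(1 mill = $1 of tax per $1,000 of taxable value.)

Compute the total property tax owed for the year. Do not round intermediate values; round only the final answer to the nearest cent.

$35,176.24

Uncapped assessed value = $1,302,800 × 0.68 = $885,904
Cap limit = $830,200 × 1.02 = $846,804
Taxable assessed value = min($885,904, $846,804) = $846,804 (cap binds)
Water District: $846,804 × 0.00434 = $3,675.12936
Briarton Township: $846,804 × 0.00461 = $3,903.76644
Holloway USD: $846,804 × 0.02309 = $19,552.70436
City of Fairoaks: $846,804 × 0.0095 = $8,044.638
Total = $35,176.23816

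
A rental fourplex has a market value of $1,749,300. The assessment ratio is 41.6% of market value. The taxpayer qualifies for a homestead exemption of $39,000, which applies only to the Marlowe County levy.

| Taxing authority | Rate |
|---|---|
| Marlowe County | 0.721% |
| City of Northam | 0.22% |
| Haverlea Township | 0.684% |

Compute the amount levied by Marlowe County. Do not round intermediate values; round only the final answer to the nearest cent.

Assessed value = $1,749,300 × 0.416 = $727,708.8
Marlowe County taxable value = $727,708.8 − $39,000 = $688,708.8
Marlowe County levy = $688,708.8 × 0.00721 = $4,965.590448

$4,965.59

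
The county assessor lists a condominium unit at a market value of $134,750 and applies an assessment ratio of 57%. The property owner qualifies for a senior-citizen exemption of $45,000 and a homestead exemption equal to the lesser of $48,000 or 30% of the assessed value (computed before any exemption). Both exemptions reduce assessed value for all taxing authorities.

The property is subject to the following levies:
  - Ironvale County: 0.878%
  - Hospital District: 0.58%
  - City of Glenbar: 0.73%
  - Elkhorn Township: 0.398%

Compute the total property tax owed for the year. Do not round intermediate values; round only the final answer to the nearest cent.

$226.67

Assessed value = $134,750 × 0.57 = $76,807.5
Homestead exemption = min($48,000, 30% × $76,807.5) = min($48,000, $23,042.25) = $23,042.25 (percentage binds)
Taxable value = $76,807.5 − $45,000 − $23,042.25 = $8,765.25
Ironvale County: $8,765.25 × 0.00878 = $76.958895
Hospital District: $8,765.25 × 0.0058 = $50.83845
City of Glenbar: $8,765.25 × 0.0073 = $63.986325
Elkhorn Township: $8,765.25 × 0.00398 = $34.885695
Total = $226.669365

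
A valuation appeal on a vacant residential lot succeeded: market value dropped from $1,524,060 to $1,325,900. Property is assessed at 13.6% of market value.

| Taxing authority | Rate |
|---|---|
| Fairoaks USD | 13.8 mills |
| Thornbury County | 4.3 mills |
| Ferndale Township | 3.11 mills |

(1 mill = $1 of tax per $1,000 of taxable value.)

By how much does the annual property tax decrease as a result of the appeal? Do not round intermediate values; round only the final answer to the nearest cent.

$571.60

Old assessed value = $1,524,060 × 0.136 = $207,272.16
New assessed value = $1,325,900 × 0.136 = $180,322.4
Combined rate = 0.0138 + 0.0043 + 0.00311 = 0.02121
Old tax = $207,272.16 × 0.02121 = $4,396.2425136
New tax = $180,322.4 × 0.02121 = $3,824.638104
Reduction = $4,396.2425136 − $3,824.638104 = $571.6044096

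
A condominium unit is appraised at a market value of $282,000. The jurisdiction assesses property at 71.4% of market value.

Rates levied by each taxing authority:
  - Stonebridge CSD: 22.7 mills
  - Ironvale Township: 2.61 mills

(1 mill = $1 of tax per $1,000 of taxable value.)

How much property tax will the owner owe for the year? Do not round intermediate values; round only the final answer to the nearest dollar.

$5,096

Assessed value = $282,000 × 0.714 = $201,348
Stonebridge CSD: $201,348 × 0.0227 = $4,570.5996
Ironvale Township: $201,348 × 0.00261 = $525.51828
Total = $4,570.5996 + $525.51828 = $5,096.11788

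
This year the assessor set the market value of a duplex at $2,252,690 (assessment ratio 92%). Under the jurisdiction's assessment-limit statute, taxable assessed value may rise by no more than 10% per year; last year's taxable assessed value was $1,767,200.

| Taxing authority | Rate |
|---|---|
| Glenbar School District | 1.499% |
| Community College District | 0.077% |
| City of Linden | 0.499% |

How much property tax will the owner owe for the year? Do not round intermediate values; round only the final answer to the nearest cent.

Uncapped assessed value = $2,252,690 × 0.92 = $2,072,474.8
Cap limit = $1,767,200 × 1.1 = $1,943,920
Taxable assessed value = min($2,072,474.8, $1,943,920) = $1,943,920 (cap binds)
Glenbar School District: $1,943,920 × 0.01499 = $29,139.3608
Community College District: $1,943,920 × 0.00077 = $1,496.8184
City of Linden: $1,943,920 × 0.00499 = $9,700.1608
Total = $40,336.34

$40,336.34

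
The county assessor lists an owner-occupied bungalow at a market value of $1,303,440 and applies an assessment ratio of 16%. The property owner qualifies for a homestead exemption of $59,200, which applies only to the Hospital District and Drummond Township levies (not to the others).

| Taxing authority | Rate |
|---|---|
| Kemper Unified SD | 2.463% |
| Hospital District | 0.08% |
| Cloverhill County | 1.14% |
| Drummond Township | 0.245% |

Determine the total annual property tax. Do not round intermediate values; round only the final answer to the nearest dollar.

Assessed value = $1,303,440 × 0.16 = $208,550.4
Kemper Unified SD: $208,550.4 × 0.02463 = $5,136.596352
Hospital District: ($208,550.4 − $59,200) × 0.0008 = $149,350.4 × 0.0008 = $119.48032
Cloverhill County: $208,550.4 × 0.0114 = $2,377.47456
Drummond Township: ($208,550.4 − $59,200) × 0.00245 = $149,350.4 × 0.00245 = $365.90848
Total = $7,999.459712

$7,999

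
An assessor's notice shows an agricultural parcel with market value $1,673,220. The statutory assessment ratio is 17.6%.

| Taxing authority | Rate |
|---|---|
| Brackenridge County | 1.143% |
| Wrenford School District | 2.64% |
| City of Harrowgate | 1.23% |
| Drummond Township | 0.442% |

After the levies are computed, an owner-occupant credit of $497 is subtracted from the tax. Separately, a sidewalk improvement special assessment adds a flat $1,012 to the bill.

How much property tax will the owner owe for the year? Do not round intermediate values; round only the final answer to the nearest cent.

Assessed value = $1,673,220 × 0.176 = $294,486.72
Brackenridge County: $294,486.72 × 0.01143 = $3,365.9832096
Wrenford School District: $294,486.72 × 0.0264 = $7,774.449408
City of Harrowgate: $294,486.72 × 0.0123 = $3,622.186656
Drummond Township: $294,486.72 × 0.00442 = $1,301.6313024
Levies subtotal = $16,064.250576
After credit = $16,064.250576 − $497 = $15,567.250576
Total = $15,567.250576 + $1,012 = $16,579.250576

$16,579.25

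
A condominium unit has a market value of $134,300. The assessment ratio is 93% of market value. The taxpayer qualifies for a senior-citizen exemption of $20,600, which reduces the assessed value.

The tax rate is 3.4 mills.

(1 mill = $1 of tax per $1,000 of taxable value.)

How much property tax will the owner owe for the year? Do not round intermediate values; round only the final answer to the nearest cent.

Assessed value = $134,300 × 0.93 = $124,899
Taxable value = $124,899 − $20,600 = $104,299
Tax = $104,299 × 0.0034 = $354.6166

$354.62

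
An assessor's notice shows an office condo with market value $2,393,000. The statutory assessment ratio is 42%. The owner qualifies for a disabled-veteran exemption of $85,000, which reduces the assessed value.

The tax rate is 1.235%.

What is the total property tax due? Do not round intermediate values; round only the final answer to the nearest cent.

Assessed value = $2,393,000 × 0.42 = $1,005,060
Taxable value = $1,005,060 − $85,000 = $920,060
Tax = $920,060 × 0.01235 = $11,362.741

$11,362.74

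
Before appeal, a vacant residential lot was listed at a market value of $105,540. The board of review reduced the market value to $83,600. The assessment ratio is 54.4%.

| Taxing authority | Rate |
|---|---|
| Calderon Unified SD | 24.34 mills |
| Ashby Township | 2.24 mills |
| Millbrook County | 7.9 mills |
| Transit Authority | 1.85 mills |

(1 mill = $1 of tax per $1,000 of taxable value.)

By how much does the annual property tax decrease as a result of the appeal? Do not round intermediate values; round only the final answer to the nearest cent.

$433.61

Old assessed value = $105,540 × 0.544 = $57,413.76
New assessed value = $83,600 × 0.544 = $45,478.4
Combined rate = 0.02434 + 0.00224 + 0.0079 + 0.00185 = 0.03633
Old tax = $57,413.76 × 0.03633 = $2,085.8419008
New tax = $45,478.4 × 0.03633 = $1,652.230272
Reduction = $2,085.8419008 − $1,652.230272 = $433.6116288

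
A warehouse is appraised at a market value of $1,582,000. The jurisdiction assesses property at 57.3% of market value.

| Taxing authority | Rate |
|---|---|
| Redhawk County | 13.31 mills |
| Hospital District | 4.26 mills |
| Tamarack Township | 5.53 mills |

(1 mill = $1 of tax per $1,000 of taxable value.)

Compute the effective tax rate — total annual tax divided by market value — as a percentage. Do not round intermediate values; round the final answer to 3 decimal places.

1.324%

Assessed value = $1,582,000 × 0.573 = $906,486
Redhawk County: $906,486 × 0.01331 = $12,065.32866
Hospital District: $906,486 × 0.00426 = $3,861.63036
Tamarack Township: $906,486 × 0.00553 = $5,012.86758
Total tax = $20,939.8266
Effective rate = $20,939.8266 ÷ $1,582,000 = 1.324% of market value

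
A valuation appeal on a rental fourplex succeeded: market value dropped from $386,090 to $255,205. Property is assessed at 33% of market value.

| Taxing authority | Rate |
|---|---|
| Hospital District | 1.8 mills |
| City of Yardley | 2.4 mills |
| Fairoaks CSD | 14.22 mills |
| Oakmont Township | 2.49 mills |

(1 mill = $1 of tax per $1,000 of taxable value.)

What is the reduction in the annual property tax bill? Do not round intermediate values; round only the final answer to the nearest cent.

$903.15

Old assessed value = $386,090 × 0.33 = $127,409.7
New assessed value = $255,205 × 0.33 = $84,217.65
Combined rate = 0.0018 + 0.0024 + 0.01422 + 0.00249 = 0.02091
Old tax = $127,409.7 × 0.02091 = $2,664.136827
New tax = $84,217.65 × 0.02091 = $1,760.9910615
Reduction = $2,664.136827 − $1,760.9910615 = $903.1457655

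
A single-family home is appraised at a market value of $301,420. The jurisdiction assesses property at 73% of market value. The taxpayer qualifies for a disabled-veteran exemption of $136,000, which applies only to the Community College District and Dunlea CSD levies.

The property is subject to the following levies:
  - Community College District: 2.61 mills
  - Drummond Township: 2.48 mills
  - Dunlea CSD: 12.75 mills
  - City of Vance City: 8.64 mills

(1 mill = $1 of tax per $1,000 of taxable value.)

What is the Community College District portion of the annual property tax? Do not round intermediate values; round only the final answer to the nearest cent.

Assessed value = $301,420 × 0.73 = $220,036.6
Community College District taxable value = $220,036.6 − $136,000 = $84,036.6
Community College District levy = $84,036.6 × 0.00261 = $219.335526

$219.34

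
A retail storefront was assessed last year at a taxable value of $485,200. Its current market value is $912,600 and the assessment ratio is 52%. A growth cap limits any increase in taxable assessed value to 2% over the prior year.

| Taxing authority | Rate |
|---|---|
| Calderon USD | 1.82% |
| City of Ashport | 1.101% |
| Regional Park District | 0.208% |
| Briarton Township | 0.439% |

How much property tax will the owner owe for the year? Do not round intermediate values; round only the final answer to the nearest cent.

Uncapped assessed value = $912,600 × 0.52 = $474,552
Cap limit = $485,200 × 1.02 = $494,904
Taxable assessed value = min($474,552, $494,904) = $474,552 (cap does not bind)
Calderon USD: $474,552 × 0.0182 = $8,636.8464
City of Ashport: $474,552 × 0.01101 = $5,224.81752
Regional Park District: $474,552 × 0.00208 = $987.06816
Briarton Township: $474,552 × 0.00439 = $2,083.28328
Total = $16,932.01536

$16,932.02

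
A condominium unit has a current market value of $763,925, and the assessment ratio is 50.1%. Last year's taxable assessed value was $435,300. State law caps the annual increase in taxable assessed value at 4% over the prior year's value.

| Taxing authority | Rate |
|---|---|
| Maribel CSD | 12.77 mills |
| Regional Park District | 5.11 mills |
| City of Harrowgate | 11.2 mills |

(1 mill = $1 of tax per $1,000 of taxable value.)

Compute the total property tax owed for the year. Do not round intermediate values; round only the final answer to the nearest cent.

$11,129.68

Uncapped assessed value = $763,925 × 0.501 = $382,726.425
Cap limit = $435,300 × 1.04 = $452,712
Taxable assessed value = min($382,726.425, $452,712) = $382,726.425 (cap does not bind)
Maribel CSD: $382,726.425 × 0.01277 = $4,887.41644725
Regional Park District: $382,726.425 × 0.00511 = $1,955.73203175
City of Harrowgate: $382,726.425 × 0.0112 = $4,286.53596
Total = $11,129.684439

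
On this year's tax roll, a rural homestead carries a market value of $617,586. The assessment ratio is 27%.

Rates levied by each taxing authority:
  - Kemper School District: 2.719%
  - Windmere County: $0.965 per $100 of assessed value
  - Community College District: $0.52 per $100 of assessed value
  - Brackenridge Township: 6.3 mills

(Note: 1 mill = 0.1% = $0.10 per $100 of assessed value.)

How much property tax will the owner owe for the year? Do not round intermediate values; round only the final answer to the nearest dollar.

Assessed value = $617,586 × 0.27 = $166,748.22
Kemper School District: $166,748.22 × 0.02719 = $4,533.8841018
Windmere County: $166,748.22 × 0.00965 = $1,609.120323
Community College District: $166,748.22 × 0.0052 = $867.090744
Brackenridge Township: $166,748.22 × 0.0063 = $1,050.513786
Total = $8,060.6089548

$8,061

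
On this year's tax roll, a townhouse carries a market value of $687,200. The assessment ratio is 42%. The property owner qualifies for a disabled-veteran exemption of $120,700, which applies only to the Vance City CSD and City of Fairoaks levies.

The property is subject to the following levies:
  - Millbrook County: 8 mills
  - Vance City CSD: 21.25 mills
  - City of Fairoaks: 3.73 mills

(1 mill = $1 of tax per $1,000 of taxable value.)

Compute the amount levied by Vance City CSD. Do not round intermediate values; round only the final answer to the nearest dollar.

Assessed value = $687,200 × 0.42 = $288,624
Vance City CSD taxable value = $288,624 − $120,700 = $167,924
Vance City CSD levy = $167,924 × 0.02125 = $3,568.385

$3,568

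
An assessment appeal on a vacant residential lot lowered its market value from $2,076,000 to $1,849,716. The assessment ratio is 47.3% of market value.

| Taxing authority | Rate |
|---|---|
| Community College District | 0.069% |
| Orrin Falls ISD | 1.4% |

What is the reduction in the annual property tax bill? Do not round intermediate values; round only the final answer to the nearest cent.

$1,572.30

Old assessed value = $2,076,000 × 0.473 = $981,948
New assessed value = $1,849,716 × 0.473 = $874,915.668
Combined rate = 0.00069 + 0.014 = 0.01469
Old tax = $981,948 × 0.01469 = $14,424.81612
New tax = $874,915.668 × 0.01469 = $12,852.51116292
Reduction = $14,424.81612 − $12,852.51116292 = $1,572.30495708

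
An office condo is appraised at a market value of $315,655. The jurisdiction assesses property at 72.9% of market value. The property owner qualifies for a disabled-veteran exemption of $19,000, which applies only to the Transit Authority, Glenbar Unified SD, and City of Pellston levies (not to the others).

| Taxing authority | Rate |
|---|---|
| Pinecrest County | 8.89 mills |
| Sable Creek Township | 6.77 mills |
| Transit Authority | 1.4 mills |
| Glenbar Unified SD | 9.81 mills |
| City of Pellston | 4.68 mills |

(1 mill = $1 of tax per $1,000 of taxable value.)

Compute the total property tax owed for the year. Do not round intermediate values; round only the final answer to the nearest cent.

$6,958.14

Assessed value = $315,655 × 0.729 = $230,112.495
Pinecrest County: $230,112.495 × 0.00889 = $2,045.70008055
Sable Creek Township: $230,112.495 × 0.00677 = $1,557.86159115
Transit Authority: ($230,112.495 − $19,000) × 0.0014 = $211,112.495 × 0.0014 = $295.557493
Glenbar Unified SD: ($230,112.495 − $19,000) × 0.00981 = $211,112.495 × 0.00981 = $2,071.01357595
City of Pellston: ($230,112.495 − $19,000) × 0.00468 = $211,112.495 × 0.00468 = $988.0064766
Total = $6,958.13921725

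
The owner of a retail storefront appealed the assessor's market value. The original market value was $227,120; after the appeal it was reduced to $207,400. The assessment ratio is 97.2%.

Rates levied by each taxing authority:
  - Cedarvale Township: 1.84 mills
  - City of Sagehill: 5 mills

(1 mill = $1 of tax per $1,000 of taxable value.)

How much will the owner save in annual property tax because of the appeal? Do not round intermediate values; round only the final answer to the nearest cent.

$131.11

Old assessed value = $227,120 × 0.972 = $220,760.64
New assessed value = $207,400 × 0.972 = $201,592.8
Combined rate = 0.00184 + 0.005 = 0.00684
Old tax = $220,760.64 × 0.00684 = $1,510.0027776
New tax = $201,592.8 × 0.00684 = $1,378.894752
Reduction = $1,510.0027776 − $1,378.894752 = $131.1080256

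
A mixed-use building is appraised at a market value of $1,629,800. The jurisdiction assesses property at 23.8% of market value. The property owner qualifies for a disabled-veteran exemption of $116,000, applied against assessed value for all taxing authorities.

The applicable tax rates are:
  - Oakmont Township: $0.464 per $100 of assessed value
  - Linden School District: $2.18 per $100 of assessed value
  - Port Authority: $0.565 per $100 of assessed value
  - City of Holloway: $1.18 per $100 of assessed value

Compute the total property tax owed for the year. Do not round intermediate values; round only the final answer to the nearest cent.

$11,933.36

Assessed value = $1,629,800 × 0.238 = $387,892.4
Taxable value = $387,892.4 − $116,000 = $271,892.4
Oakmont Township: $271,892.4 × 0.00464 = $1,261.580736
Linden School District: $271,892.4 × 0.0218 = $5,927.25432
Port Authority: $271,892.4 × 0.00565 = $1,536.19206
City of Holloway: $271,892.4 × 0.0118 = $3,208.33032
Total = $1,261.580736 + $5,927.25432 + $1,536.19206 + $3,208.33032 = $11,933.357436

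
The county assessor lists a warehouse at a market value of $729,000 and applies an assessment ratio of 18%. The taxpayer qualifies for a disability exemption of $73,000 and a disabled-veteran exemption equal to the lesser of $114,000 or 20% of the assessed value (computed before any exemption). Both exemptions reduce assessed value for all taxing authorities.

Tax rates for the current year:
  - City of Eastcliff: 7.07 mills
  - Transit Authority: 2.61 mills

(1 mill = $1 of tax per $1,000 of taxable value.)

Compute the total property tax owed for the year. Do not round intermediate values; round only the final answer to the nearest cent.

Assessed value = $729,000 × 0.18 = $131,220
Disabled-veteran exemption = min($114,000, 20% × $131,220) = min($114,000, $26,244) = $26,244 (percentage binds)
Taxable value = $131,220 − $73,000 − $26,244 = $31,976
City of Eastcliff: $31,976 × 0.00707 = $226.07032
Transit Authority: $31,976 × 0.00261 = $83.45736
Total = $309.52768

$309.53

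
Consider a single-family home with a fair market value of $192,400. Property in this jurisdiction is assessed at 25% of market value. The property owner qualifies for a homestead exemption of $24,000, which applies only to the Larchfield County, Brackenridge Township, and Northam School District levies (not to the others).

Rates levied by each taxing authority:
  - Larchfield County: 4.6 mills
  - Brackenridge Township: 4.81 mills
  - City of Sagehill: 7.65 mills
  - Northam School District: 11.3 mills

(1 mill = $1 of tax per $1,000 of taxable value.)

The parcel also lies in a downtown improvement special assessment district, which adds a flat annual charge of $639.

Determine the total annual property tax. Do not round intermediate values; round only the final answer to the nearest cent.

Assessed value = $192,400 × 0.25 = $48,100
Larchfield County: ($48,100 − $24,000) × 0.0046 = $24,100 × 0.0046 = $110.86
Brackenridge Township: ($48,100 − $24,000) × 0.00481 = $24,100 × 0.00481 = $115.921
City of Sagehill: $48,100 × 0.00765 = $367.965
Northam School District: ($48,100 − $24,000) × 0.0113 = $24,100 × 0.0113 = $272.33
Levies subtotal = $867.076
Total = $867.076 + $639 = $1,506.076

$1,506.08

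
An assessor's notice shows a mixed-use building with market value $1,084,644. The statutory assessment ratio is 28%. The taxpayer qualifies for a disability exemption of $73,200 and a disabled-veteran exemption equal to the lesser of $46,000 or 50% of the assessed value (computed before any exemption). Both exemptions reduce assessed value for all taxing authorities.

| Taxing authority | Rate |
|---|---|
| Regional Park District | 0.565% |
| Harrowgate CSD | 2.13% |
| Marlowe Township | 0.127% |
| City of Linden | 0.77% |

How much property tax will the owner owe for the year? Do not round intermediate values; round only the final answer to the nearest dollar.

$6,627

Assessed value = $1,084,644 × 0.28 = $303,700.32
Disabled-veteran exemption = min($46,000, 50% × $303,700.32) = min($46,000, $151,850.16) = $46,000 (dollar cap binds)
Taxable value = $303,700.32 − $73,200 − $46,000 = $184,500.32
Regional Park District: $184,500.32 × 0.00565 = $1,042.426808
Harrowgate CSD: $184,500.32 × 0.0213 = $3,929.856816
Marlowe Township: $184,500.32 × 0.00127 = $234.3154064
City of Linden: $184,500.32 × 0.0077 = $1,420.652464
Total = $6,627.2514944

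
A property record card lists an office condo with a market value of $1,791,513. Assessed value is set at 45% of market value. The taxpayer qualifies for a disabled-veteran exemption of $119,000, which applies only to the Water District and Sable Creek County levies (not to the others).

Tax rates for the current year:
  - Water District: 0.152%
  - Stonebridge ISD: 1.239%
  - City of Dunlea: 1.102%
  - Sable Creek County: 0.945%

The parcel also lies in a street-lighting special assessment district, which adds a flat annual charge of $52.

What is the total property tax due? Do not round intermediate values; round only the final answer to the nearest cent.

$26,463.07

Assessed value = $1,791,513 × 0.45 = $806,180.85
Water District: ($806,180.85 − $119,000) × 0.00152 = $687,180.85 × 0.00152 = $1,044.514892
Stonebridge ISD: $806,180.85 × 0.01239 = $9,988.5807315
City of Dunlea: $806,180.85 × 0.01102 = $8,884.112967
Sable Creek County: ($806,180.85 − $119,000) × 0.00945 = $687,180.85 × 0.00945 = $6,493.8590325
Levies subtotal = $26,411.067623
Total = $26,411.067623 + $52 = $26,463.067623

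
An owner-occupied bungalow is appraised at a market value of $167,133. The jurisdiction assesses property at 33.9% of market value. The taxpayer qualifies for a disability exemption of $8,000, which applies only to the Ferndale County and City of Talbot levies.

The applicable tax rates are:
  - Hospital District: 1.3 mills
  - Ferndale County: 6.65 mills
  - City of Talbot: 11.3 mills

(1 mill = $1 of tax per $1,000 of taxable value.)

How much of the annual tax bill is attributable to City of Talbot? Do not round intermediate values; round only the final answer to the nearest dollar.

Assessed value = $167,133 × 0.339 = $56,658.087
City of Talbot taxable value = $56,658.087 − $8,000 = $48,658.087
City of Talbot levy = $48,658.087 × 0.0113 = $549.8363831

$550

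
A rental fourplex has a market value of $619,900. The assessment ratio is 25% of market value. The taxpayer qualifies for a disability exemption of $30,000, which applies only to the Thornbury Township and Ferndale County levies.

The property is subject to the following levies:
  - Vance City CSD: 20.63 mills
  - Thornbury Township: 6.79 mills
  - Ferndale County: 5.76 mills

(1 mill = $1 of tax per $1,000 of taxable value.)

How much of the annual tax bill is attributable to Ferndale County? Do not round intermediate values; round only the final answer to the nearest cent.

Assessed value = $619,900 × 0.25 = $154,975
Ferndale County taxable value = $154,975 − $30,000 = $124,975
Ferndale County levy = $124,975 × 0.00576 = $719.856

$719.86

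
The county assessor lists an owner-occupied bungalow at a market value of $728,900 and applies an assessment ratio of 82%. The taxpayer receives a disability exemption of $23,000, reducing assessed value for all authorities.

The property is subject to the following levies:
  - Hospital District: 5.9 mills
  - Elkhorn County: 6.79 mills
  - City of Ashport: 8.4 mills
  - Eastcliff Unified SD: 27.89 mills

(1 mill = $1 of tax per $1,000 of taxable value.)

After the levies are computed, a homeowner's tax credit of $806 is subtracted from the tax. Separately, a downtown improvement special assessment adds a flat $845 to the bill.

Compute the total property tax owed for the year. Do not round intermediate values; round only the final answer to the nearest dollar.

$28,188

Assessed value = $728,900 × 0.82 = $597,698
Taxable value = $597,698 − $23,000 = $574,698
Hospital District: $574,698 × 0.0059 = $3,390.7182
Elkhorn County: $574,698 × 0.00679 = $3,902.19942
City of Ashport: $574,698 × 0.0084 = $4,827.4632
Eastcliff Unified SD: $574,698 × 0.02789 = $16,028.32722
Levies subtotal = $28,148.70804
After credit = $28,148.70804 − $806 = $27,342.70804
Total = $27,342.70804 + $845 = $28,187.70804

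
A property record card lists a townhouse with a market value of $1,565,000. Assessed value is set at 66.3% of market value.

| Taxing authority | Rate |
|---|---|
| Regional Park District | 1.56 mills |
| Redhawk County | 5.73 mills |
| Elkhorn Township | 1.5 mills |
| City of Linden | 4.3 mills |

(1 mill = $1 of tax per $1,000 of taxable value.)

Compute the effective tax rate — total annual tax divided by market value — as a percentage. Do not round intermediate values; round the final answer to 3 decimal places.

0.868%

Assessed value = $1,565,000 × 0.663 = $1,037,595
Regional Park District: $1,037,595 × 0.00156 = $1,618.6482
Redhawk County: $1,037,595 × 0.00573 = $5,945.41935
Elkhorn Township: $1,037,595 × 0.0015 = $1,556.3925
City of Linden: $1,037,595 × 0.0043 = $4,461.6585
Total tax = $13,582.11855
Effective rate = $13,582.11855 ÷ $1,565,000 = 0.868% of market value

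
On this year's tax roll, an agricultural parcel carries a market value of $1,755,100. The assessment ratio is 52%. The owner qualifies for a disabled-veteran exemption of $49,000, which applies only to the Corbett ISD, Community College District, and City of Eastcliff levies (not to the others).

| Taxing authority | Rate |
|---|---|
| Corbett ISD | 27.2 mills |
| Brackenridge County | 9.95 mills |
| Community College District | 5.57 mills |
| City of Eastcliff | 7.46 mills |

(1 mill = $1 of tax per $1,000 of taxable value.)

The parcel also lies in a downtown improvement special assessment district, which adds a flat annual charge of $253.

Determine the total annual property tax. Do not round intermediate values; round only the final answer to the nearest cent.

$44,078.61

Assessed value = $1,755,100 × 0.52 = $912,652
Corbett ISD: ($912,652 − $49,000) × 0.0272 = $863,652 × 0.0272 = $23,491.3344
Brackenridge County: $912,652 × 0.00995 = $9,080.8874
Community College District: ($912,652 − $49,000) × 0.00557 = $863,652 × 0.00557 = $4,810.54164
City of Eastcliff: ($912,652 − $49,000) × 0.00746 = $863,652 × 0.00746 = $6,442.84392
Levies subtotal = $43,825.60736
Total = $43,825.60736 + $253 = $44,078.60736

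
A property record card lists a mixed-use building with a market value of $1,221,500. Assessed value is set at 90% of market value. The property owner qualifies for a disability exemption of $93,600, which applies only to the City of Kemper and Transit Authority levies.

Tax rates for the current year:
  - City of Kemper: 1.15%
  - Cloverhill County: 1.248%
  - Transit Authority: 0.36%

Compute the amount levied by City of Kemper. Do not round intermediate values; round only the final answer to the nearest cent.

$11,566.13

Assessed value = $1,221,500 × 0.9 = $1,099,350
City of Kemper taxable value = $1,099,350 − $93,600 = $1,005,750
City of Kemper levy = $1,005,750 × 0.0115 = $11,566.125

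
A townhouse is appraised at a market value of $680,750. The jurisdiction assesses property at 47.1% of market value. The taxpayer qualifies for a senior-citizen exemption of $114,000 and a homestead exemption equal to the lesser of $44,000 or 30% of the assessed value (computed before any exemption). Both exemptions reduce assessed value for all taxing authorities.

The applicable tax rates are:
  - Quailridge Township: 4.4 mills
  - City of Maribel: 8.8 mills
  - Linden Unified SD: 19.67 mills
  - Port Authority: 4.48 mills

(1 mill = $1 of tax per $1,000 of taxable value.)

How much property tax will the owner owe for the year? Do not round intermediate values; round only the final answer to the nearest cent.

$6,074.35

Assessed value = $680,750 × 0.471 = $320,633.25
Homestead exemption = min($44,000, 30% × $320,633.25) = min($44,000, $96,189.975) = $44,000 (dollar cap binds)
Taxable value = $320,633.25 − $114,000 − $44,000 = $162,633.25
Quailridge Township: $162,633.25 × 0.0044 = $715.5863
City of Maribel: $162,633.25 × 0.0088 = $1,431.1726
Linden Unified SD: $162,633.25 × 0.01967 = $3,198.9960275
Port Authority: $162,633.25 × 0.00448 = $728.59696
Total = $6,074.3518875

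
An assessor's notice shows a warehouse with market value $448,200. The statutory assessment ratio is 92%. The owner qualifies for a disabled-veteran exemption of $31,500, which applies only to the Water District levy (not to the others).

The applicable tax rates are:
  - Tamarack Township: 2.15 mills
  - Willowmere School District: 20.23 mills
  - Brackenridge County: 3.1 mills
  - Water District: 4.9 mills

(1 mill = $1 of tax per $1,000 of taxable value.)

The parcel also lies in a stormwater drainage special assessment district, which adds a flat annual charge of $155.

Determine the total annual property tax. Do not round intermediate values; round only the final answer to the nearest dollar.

$12,528

Assessed value = $448,200 × 0.92 = $412,344
Tamarack Township: $412,344 × 0.00215 = $886.5396
Willowmere School District: $412,344 × 0.02023 = $8,341.71912
Brackenridge County: $412,344 × 0.0031 = $1,278.2664
Water District: ($412,344 − $31,500) × 0.0049 = $380,844 × 0.0049 = $1,866.1356
Levies subtotal = $12,372.66072
Total = $12,372.66072 + $155 = $12,527.66072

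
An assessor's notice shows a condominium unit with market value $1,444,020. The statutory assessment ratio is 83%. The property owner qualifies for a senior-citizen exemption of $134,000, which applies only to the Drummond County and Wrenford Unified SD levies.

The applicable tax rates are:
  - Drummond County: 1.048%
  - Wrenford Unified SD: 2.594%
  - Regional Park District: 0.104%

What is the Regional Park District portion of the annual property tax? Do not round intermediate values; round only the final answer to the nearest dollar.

$1,246

Assessed value = $1,444,020 × 0.83 = $1,198,536.6
Regional Park District taxable value = $1,198,536.6 (exemption does not apply)
Regional Park District levy = $1,198,536.6 × 0.00104 = $1,246.478064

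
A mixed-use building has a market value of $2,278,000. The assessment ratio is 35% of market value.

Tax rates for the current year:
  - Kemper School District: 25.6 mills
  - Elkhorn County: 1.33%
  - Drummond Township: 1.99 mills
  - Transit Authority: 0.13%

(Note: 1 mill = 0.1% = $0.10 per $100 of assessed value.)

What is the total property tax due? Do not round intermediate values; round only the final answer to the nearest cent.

$33,638.09

Assessed value = $2,278,000 × 0.35 = $797,300
Kemper School District: $797,300 × 0.0256 = $20,410.88
Elkhorn County: $797,300 × 0.0133 = $10,604.09
Drummond Township: $797,300 × 0.00199 = $1,586.627
Transit Authority: $797,300 × 0.0013 = $1,036.49
Total = $33,638.087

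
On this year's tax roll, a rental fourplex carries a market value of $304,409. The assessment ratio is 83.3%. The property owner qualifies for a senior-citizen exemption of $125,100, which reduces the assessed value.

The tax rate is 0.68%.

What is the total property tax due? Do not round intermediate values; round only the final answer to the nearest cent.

$873.61

Assessed value = $304,409 × 0.833 = $253,572.697
Taxable value = $253,572.697 − $125,100 = $128,472.697
Tax = $128,472.697 × 0.0068 = $873.6143396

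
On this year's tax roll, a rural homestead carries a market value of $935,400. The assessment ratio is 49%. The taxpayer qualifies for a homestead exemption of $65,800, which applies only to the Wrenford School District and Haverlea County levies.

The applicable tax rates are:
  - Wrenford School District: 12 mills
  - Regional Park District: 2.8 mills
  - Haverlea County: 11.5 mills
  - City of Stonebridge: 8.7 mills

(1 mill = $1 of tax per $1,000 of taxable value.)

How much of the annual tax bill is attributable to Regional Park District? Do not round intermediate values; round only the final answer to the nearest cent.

Assessed value = $935,400 × 0.49 = $458,346
Regional Park District taxable value = $458,346 (exemption does not apply)
Regional Park District levy = $458,346 × 0.0028 = $1,283.3688

$1,283.37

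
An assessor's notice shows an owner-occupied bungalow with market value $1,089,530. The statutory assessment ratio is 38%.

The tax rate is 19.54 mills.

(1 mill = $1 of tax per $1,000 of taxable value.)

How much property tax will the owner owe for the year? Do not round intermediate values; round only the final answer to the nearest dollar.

$8,090

Assessed value = $1,089,530 × 0.38 = $414,021.4
Tax = $414,021.4 × 0.01954 = $8,089.978156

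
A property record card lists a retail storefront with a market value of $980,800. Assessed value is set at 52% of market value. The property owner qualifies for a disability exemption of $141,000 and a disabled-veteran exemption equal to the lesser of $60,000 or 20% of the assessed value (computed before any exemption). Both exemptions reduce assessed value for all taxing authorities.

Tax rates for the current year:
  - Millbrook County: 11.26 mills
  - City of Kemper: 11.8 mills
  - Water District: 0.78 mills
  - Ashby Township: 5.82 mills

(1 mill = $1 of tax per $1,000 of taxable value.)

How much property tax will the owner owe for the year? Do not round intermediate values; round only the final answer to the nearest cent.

Assessed value = $980,800 × 0.52 = $510,016
Disabled-veteran exemption = min($60,000, 20% × $510,016) = min($60,000, $102,003.2) = $60,000 (dollar cap binds)
Taxable value = $510,016 − $141,000 − $60,000 = $309,016
Millbrook County: $309,016 × 0.01126 = $3,479.52016
City of Kemper: $309,016 × 0.0118 = $3,646.3888
Water District: $309,016 × 0.00078 = $241.03248
Ashby Township: $309,016 × 0.00582 = $1,798.47312
Total = $9,165.41456

$9,165.41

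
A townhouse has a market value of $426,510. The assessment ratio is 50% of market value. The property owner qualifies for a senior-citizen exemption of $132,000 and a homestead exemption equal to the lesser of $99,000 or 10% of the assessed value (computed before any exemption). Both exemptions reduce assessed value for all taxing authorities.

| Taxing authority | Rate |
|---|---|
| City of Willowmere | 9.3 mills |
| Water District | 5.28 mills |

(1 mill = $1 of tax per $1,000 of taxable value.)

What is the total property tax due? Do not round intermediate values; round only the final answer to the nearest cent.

Assessed value = $426,510 × 0.5 = $213,255
Homestead exemption = min($99,000, 10% × $213,255) = min($99,000, $21,325.5) = $21,325.5 (percentage binds)
Taxable value = $213,255 − $132,000 − $21,325.5 = $59,929.5
City of Willowmere: $59,929.5 × 0.0093 = $557.34435
Water District: $59,929.5 × 0.00528 = $316.42776
Total = $873.77211

$873.77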